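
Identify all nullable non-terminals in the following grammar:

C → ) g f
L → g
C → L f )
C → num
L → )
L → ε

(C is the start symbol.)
ε-productions: L → ε
So L is immediately nullable.
No further non-terminal can be added: every production for the remaining non-terminals contains a terminal or a non-nullable non-terminal.
Nullable = { 'L' }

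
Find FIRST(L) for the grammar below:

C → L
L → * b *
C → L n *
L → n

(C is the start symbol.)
{ '*', 'n' }

To compute FIRST(L), examine every production with L on the left-hand side, reading each right-hand side left to right until a non-nullable symbol is reached.

From L → * b *:
  - '*' is a terminal: add '*' and stop
From L → n:
  - n is a terminal: add 'n' and stop

Collecting: FIRST(L) = { '*', 'n' }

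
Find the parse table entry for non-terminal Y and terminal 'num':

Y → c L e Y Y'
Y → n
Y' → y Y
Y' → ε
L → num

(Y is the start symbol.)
Empty (error entry)

To find M[Y, 'num'], we find productions for Y where 'num' is in the predict set (PREDICT(N → α) = (FIRST(α) \ {ε}) ∪ (FOLLOW(N) if α ⇒* ε)).

Y → c L e Y Y': PREDICT = { 'c' }
Y → n: PREDICT = { 'n' }

M[Y, 'num'] is empty (no production applies)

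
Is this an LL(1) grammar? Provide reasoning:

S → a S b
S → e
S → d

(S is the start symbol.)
For S:
  PREDICT(S → a S b) = { 'a' }
  PREDICT(S → e) = { 'e' }
  PREDICT(S → d) = { 'd' }

All predict sets are disjoint. The grammar IS LL(1).

Answer: Yes, the grammar is LL(1).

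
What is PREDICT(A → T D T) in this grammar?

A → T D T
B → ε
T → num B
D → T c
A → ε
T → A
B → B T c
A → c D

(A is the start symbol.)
PREDICT(A → T D T) = (FIRST(RHS) \ {ε}) ∪ (FOLLOW(A) if ε ∈ FIRST(RHS), i.e. RHS ⇒* ε)
FIRST(T) = { 'c', 'num', ε }
FIRST(D) = { 'c', 'num' }
FIRST(T D T) = { 'c', 'num' }
ε ∉ FIRST(T D T), so FOLLOW(A) is not added.
PREDICT(A → T D T) = { 'c', 'num' }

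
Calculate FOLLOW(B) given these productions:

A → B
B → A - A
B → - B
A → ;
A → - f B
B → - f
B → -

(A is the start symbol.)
In A → B: B is at the end, add FOLLOW(A)
In B → - B: B is at the end; this adds FOLLOW(B) to itself — nothing new
In A → - f B: B is at the end, add FOLLOW(A)

The FOLLOW sets referred to above (computed the same way, to a fixed point):
  FOLLOW(A) = { $, '-' }

Taking the union: FOLLOW(B) = { $, '-' }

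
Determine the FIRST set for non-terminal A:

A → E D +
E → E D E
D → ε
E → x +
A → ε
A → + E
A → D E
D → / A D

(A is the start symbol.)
To compute FIRST(A), examine every production with A on the left-hand side, reading each right-hand side left to right until a non-nullable symbol is reached.

FIRST sets of the other non-terminals involved (by the same procedure, iterated to a fixed point):
  FIRST(E) = { 'x' }
  FIRST(D) = { '/', ε }

From A → E D +:
  - E is a non-terminal: add FIRST(E) \ {ε} = { 'x' }
    E is not nullable, so stop
From A → ε:
  - ε-production, so ε ∈ FIRST(A)
From A → + E:
  - '+' is a terminal: add '+' and stop
From A → D E:
  - D is a non-terminal: add FIRST(D) \ {ε} = { '/' }
    D is nullable, so continue to the next symbol
  - E is a non-terminal: add FIRST(E) \ {ε} = { 'x' }
    E is not nullable, so stop

Collecting: FIRST(A) = { '+', '/', 'x', ε }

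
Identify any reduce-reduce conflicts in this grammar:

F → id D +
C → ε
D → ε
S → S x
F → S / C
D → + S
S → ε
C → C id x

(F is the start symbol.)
Augment with F' → F and build the canonical LR(0) collection (I0 = CLOSURE({[F' → . F]}), then GOTO on every symbol after a dot until no new states appear). It has 13 states:
  I0: { [F → . S / C], [F → . id D +], [F' → . F], [S → . S x], [S → .] }  — shift, reduce
  I1: { [F' → F .] }  — accept
  I2: { [F → S . / C], [S → S . x] }  — shift
  I3: { [D → . + S], [D → .], [F → id . D +] }  — shift, reduce
  I4: { [D → + . S], [S → . S x], [S → .] }  — reduce
  I5: { [F → id D . +] }  — shift
  I6: { [F → id D + .] }  — reduce
  I7: { [D → + S .], [S → S . x] }  — shift, reduce
  I8: { [S → S x .] }  — reduce
  I9: { [C → . C id x], [C → .], [F → S / . C] }  — reduce
  I10: { [C → C . id x], [F → S / C .] }  — shift, reduce
  I11: { [C → C id . x] }  — shift
  I12: { [C → C id x .] }  — reduce

No state contains more than one complete item.

Answer: No reduce-reduce conflicts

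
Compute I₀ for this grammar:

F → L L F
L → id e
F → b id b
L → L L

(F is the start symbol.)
First, augment the grammar with F' → F
I₀ = CLOSURE({ [F' → . F] }):
  [F' → . F] has the dot before F: add [F → . L L F], [F → . b id b]
  [F → . L L F] has the dot before L: add [L → . id e], [L → . L L]
No further items can be added.

I₀ = { [F → . L L F], [F → . b id b], [F' → . F], [L → . L L], [L → . id e] }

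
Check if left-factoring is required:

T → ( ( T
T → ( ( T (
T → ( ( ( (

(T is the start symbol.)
Yes, T has productions with common prefix '( ('

Left-factoring is needed when two productions for the same non-terminal
share a common prefix on the right-hand side.

Productions for T:
  T → ( ( T
  T → ( ( T (
  T → ( ( ( (

Found common prefix '( (' in productions for T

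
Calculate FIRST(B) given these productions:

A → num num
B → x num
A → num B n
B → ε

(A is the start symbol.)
{ 'x', ε }

To compute FIRST(B), examine every production with B on the left-hand side, reading each right-hand side left to right until a non-nullable symbol is reached.

From B → x num:
  - x is a terminal: add 'x' and stop
From B → ε:
  - ε-production, so ε ∈ FIRST(B)

Collecting: FIRST(B) = { 'x', ε }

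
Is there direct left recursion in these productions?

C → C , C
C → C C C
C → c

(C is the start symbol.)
Direct left recursion occurs when N → N α for some non-terminal N (the right-hand side begins with the left-hand side itself).

C → C , C: LEFT RECURSIVE (starts with C)
C → C C C: LEFT RECURSIVE (starts with C)
C → c: starts with c

The grammar has direct left recursion on: C.

Answer: Yes, C is left-recursive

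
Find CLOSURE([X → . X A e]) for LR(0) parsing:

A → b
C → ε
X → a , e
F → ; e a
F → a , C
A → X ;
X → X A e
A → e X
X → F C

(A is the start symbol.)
Start with: [X → . X A e]
  [X → . X A e] has the dot before X: add [X → . a , e], [X → . F C]
  [X → . F C] has the dot before F: add [F → . ; e a], [F → . a , C]
No further items can be added.

CLOSURE = { [F → . ; e a], [F → . a , C], [X → . F C], [X → . X A e], [X → . a , e] }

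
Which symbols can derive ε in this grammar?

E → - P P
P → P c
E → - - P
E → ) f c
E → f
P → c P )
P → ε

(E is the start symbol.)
{ 'P' }

A non-terminal is nullable if it can derive ε (the empty string): either it has an ε-production, or it has a production whose right-hand side consists entirely of nullable non-terminals.

ε-productions: P → ε
So P is immediately nullable.
No further non-terminal can be added: every production for the remaining non-terminals contains a terminal or a non-nullable non-terminal.
Nullable = { 'P' }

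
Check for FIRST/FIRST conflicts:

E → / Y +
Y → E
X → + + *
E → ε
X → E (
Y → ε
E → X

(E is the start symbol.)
Yes. E → '/' Y '+' / E → X on { '/' }; Y → E / Y → ε on { ε }; X → '+' '+' '*' / X → E '(' on { '+' }

A FIRST/FIRST conflict occurs when two productions N → α and N → β for the same non-terminal have FIRST(α) ∩ FIRST(β) ≠ ∅ (with ε ∈ FIRST of a nullable right-hand side, so two nullable alternatives also conflict).

FIRST sets of the non-terminals at (or reachable through a nullable prefix from) the front of some alternative:
  FIRST(X) = { '(', '+', '/' }
  FIRST(E) = { '(', '+', '/', ε }

Productions for E:
  E → / Y +: FIRST = { '/' }
  E → ε: FIRST = { ε }
  E → X: FIRST = { '(', '+', '/' }
Productions for Y:
  Y → E: FIRST = { '(', '+', '/', ε }
  Y → ε: FIRST = { ε }
Productions for X:
  X → + + *: FIRST = { '+' }
  X → E (: FIRST = { '(', '+', '/' }

Conflict for E: E → / Y + and E → X
  Overlap: { '/' }
Conflict for Y: Y → E and Y → ε
  Overlap: { ε }
Conflict for X: X → + + * and X → E (
  Overlap: { '+' }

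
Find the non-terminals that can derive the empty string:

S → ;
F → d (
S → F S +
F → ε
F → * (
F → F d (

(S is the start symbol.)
ε-productions: F → ε
So F is immediately nullable.
No further non-terminal can be added: every production for the remaining non-terminals contains a terminal or a non-nullable non-terminal.
Nullable = { 'F' }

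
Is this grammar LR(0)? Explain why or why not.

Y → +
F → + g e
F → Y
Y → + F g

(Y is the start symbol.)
No. Shift-reduce conflict between [Y → + .] and [F → . + g e]

A grammar is LR(0) if no state in the canonical LR(0) collection has:
  - both a shift item (dot before a terminal) and a complete item (shift-reduce conflict), or
  - two or more complete items (reduce-reduce conflict; the accept item [Y' → Y .] counts as a complete item here).

Augment with Y' → Y and build the canonical LR(0) collection (I0 = CLOSURE({[Y' → . Y]}), then GOTO on every symbol after a dot until no new states appear). It has 9 states:
  I0: { [Y → . + F g], [Y → . +], [Y' → . Y] }  — shift
  I1: { [F → . + g e], [F → . Y], [Y → + . F g], [Y → + .], [Y → . + F g], [Y → . +] }  — shift, reduce
  I2: { [Y' → Y .] }  — accept
  I3: { [F → + . g e], [F → . + g e], [F → . Y], [Y → + . F g], [Y → + .], [Y → . + F g], [Y → . +] }  — shift, reduce
  I4: { [Y → + F . g] }  — shift
  I5: { [F → Y .] }  — reduce
  I6: { [Y → + F g .] }  — reduce
  I7: { [F → + g . e] }  — shift
  I8: { [F → + g e .] }  — reduce

Conflict in state I1:
  Shift-reduce conflict between [Y → + .] and [F → . + g e]
So the grammar is NOT LR(0).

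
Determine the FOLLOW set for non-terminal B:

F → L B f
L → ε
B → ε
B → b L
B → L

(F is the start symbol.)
To compute FOLLOW(B), find every occurrence of B on a right-hand side N → α B β: add FIRST(β) \ {ε}, and if β is empty or nullable also add FOLLOW(N). Iterate to a fixed point.

In F → L B f: B is followed by f, add FIRST(f) \ {ε} = { 'f' }

Taking the union: FOLLOW(B) = { 'f' }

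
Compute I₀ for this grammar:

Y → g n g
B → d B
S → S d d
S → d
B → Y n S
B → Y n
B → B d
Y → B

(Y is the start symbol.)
First, augment the grammar with Y' → Y
I₀ = CLOSURE({ [Y' → . Y] }):
  [Y' → . Y] has the dot before Y: add [Y → . g n g], [Y → . B]
  [Y → . B] has the dot before B: add [B → . d B], [B → . Y n S], [B → . Y n], [B → . B d]
No further items can be added.

I₀ = { [B → . B d], [B → . Y n S], [B → . Y n], [B → . d B], [Y → . B], [Y → . g n g], [Y' → . Y] }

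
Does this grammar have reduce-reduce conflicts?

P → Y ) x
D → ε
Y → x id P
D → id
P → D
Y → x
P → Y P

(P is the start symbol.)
No reduce-reduce conflicts

A reduce-reduce conflict occurs when an LR(0) state has two complete items [A → α .] and [B → β .] — both call for a reduction, and with no lookahead the parser cannot choose between them.

Augment with P' → P and build the canonical LR(0) collection (I0 = CLOSURE({[P' → . P]}), then GOTO on every symbol after a dot until no new states appear). It has 11 states:
  I0: { [D → . id], [D → .], [P → . D], [P → . Y ) x], [P → . Y P], [P' → . P], [Y → . x id P], [Y → . x] }  — shift, reduce
  I1: { [P → D .] }  — reduce
  I2: { [P' → P .] }  — accept
  I3: { [D → . id], [D → .], [P → . D], [P → . Y ) x], [P → . Y P], [P → Y . ) x], [P → Y . P], [Y → . x id P], [Y → . x] }  — shift, reduce
  I4: { [D → id .] }  — reduce
  I5: { [Y → x . id P], [Y → x .] }  — shift, reduce
  I6: { [D → . id], [D → .], [P → . D], [P → . Y ) x], [P → . Y P], [Y → . x id P], [Y → . x], [Y → x id . P] }  — shift, reduce
  I7: { [Y → x id P .] }  — reduce
  I8: { [P → Y ) . x] }  — shift
  I9: { [P → Y P .] }  — reduce
  I10: { [P → Y ) x .] }  — reduce

No state contains more than one complete item.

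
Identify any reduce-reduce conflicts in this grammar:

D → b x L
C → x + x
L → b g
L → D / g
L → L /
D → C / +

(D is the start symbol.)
A reduce-reduce conflict occurs when an LR(0) state has two complete items [A → α .] and [B → β .] — both call for a reduction, and with no lookahead the parser cannot choose between them.

Augment with D' → D and build the canonical LR(0) collection (I0 = CLOSURE({[D' → . D]}), then GOTO on every symbol after a dot until no new states appear). It has 17 states:
  I0: { [C → . x + x], [D → . C / +], [D → . b x L], [D' → . D] }  — shift
  I1: { [D → C . / +] }  — shift
  I2: { [D' → D .] }  — accept
  I3: { [D → b . x L] }  — shift
  I4: { [C → x . + x] }  — shift
  I5: { [C → x + . x] }  — shift
  I6: { [C → x + x .] }  — reduce
  I7: { [C → . x + x], [D → . C / +], [D → . b x L], [D → b x . L], [L → . D / g], [L → . L /], [L → . b g] }  — shift
  I8: { [L → D . / g] }  — shift
  I9: { [D → b x L .], [L → L . /] }  — shift, reduce
  I10: { [D → b . x L], [L → b . g] }  — shift
  I11: { [L → b g .] }  — reduce
  I12: { [L → L / .] }  — reduce
  I13: { [L → D / . g] }  — shift
  I14: { [L → D / g .] }  — reduce
  I15: { [D → C / . +] }  — shift
  I16: { [D → C / + .] }  — reduce

No state contains more than one complete item.

Answer: No reduce-reduce conflicts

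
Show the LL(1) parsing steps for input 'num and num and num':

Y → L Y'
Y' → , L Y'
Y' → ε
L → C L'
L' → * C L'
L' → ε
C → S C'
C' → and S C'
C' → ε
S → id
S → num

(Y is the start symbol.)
Stack is shown with the top on the left.

Stack             Input                  Action
-----------------------------------------------
Y $               num and num and num $  output Y → L Y'
L Y' $            num and num and num $  output L → C L'
C L' Y' $         num and num and num $  output C → S C'
S C' L' Y' $      num and num and num $  output S → num
num C' L' Y' $    num and num and num $  match 'num'
C' L' Y' $        and num and num $      output C' → and S C'
and S C' L' Y' $  and num and num $      match 'and'
S C' L' Y' $      num and num $          output S → num
num C' L' Y' $    num and num $          match 'num'
C' L' Y' $        and num $              output C' → and S C'
and S C' L' Y' $  and num $              match 'and'
S C' L' Y' $      num $                  output S → num
num C' L' Y' $    num $                  match 'num'
C' L' Y' $        $                      output C' → ε
L' Y' $           $                      output L' → ε
Y' $              $                      output Y' → ε
$                 $                      accept

The string is accepted.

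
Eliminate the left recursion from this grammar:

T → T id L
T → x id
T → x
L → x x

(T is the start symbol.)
T → x id T'
T → x T'
T' → id L T'
T' → ε
L → x x

T is directly left-recursive. The standard transformation for
  A → A α₁ | ... | A α_m | β₁ | ... | β_n
is
  A  → β₁ A' | ... | β_n A'
  A' → α₁ A' | ... | α_m A' | ε

T → x id becomes T → x id T'
T → x becomes T → x T'
T → T id L becomes T' → id L T'
Add T' → ε

Productions for other non-terminals are unchanged:
  L → x x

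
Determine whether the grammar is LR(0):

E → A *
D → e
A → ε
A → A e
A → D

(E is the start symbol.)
Augment with E' → E and build the canonical LR(0) collection (I0 = CLOSURE({[E' → . E]}), then GOTO on every symbol after a dot until no new states appear). It has 7 states:
  I0: { [A → . A e], [A → . D], [A → .], [D → . e], [E → . A *], [E' → . E] }  — shift, reduce
  I1: { [A → A . e], [E → A . *] }  — shift
  I2: { [A → D .] }  — reduce
  I3: { [E' → E .] }  — accept
  I4: { [D → e .] }  — reduce
  I5: { [E → A * .] }  — reduce
  I6: { [A → A e .] }  — reduce

Conflict in state I0:
  Shift-reduce conflict between [A → .] and [D → . e]
So the grammar is NOT LR(0).

Answer: No. Shift-reduce conflict between [A → .] and [D → . e]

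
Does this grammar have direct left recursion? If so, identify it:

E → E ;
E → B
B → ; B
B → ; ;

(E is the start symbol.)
Direct left recursion occurs when N → N α for some non-terminal N (the right-hand side begins with the left-hand side itself).

E → E ;: LEFT RECURSIVE (starts with E)
E → B: starts with B
B → ; B: starts with ';'
B → ; ;: starts with ';'

The grammar has direct left recursion on: E.

Answer: Yes, E is left-recursive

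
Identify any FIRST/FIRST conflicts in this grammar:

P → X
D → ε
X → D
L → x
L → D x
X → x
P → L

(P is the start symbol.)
A FIRST/FIRST conflict occurs when two productions N → α and N → β for the same non-terminal have FIRST(α) ∩ FIRST(β) ≠ ∅ (with ε ∈ FIRST of a nullable right-hand side, so two nullable alternatives also conflict).

FIRST sets of the non-terminals at (or reachable through a nullable prefix from) the front of some alternative:
  FIRST(X) = { 'x', ε }
  FIRST(L) = { 'x' }
  FIRST(D) = { ε }

Productions for P:
  P → X: FIRST = { 'x', ε }
  P → L: FIRST = { 'x' }
Productions for X:
  X → D: FIRST = { ε }
  X → x: FIRST = { 'x' }
Productions for L:
  L → x: FIRST = { 'x' }
  L → D x: FIRST = { 'x' }
D has only one production, so no FIRST/FIRST conflict is possible there.

Conflict for P: P → X and P → L
  Overlap: { 'x' }
Conflict for L: L → x and L → D x
  Overlap: { 'x' }

Answer: Yes. P → X / P → L on { 'x' }; L → x / L → D x on { 'x' }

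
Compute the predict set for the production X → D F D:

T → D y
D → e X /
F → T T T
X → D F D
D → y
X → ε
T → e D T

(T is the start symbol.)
PREDICT(X → D F D) = (FIRST(RHS) \ {ε}) ∪ (FOLLOW(X) if ε ∈ FIRST(RHS), i.e. RHS ⇒* ε)
FIRST(D) = { 'e', 'y' }
FIRST(D F D) = { 'e', 'y' }
ε ∉ FIRST(D F D), so FOLLOW(X) is not added.
PREDICT(X → D F D) = { 'e', 'y' }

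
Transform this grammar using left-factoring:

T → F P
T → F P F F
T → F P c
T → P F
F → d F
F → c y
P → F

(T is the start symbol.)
T → F P T'
T' → ε
T' → F F
T' → c
T → P F
F → d F
F → c y
P → F

Left-factoring transforms A → αβ₁ | αβ₂ into A → αA' and A' → β₁ | β₂
(α is the longest common prefix among the alternatives). Repeat until
no nonterminal has two alternatives with a common prefix.

Round 1: T has alternatives sharing prefix 'F P'. Introduce T': T → F P T'
  Add: T' → ε
  Add: T' → F F
  Add: T' → c

No remaining common prefixes — done.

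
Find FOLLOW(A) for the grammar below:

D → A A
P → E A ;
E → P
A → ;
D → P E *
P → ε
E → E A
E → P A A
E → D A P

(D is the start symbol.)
{ $, '*', ';' }

In D → A A: A is followed by A, add FIRST(A) \ {ε} = { ';' }
In D → A A: A is at the end, add FOLLOW(D)
In P → E A ;: A is followed by ';', add FIRST(';') \ {ε} = { ';' }
In E → E A: A is at the end, add FOLLOW(E)
In E → P A A: A is followed by A, add FIRST(A) \ {ε} = { ';' }
In E → P A A: A is at the end, add FOLLOW(E)
In E → D A P: A is followed by P, add FIRST(P) \ {ε} = { '*', ';' }
  P is nullable, so also add FOLLOW(E)

The FOLLOW sets referred to above (computed the same way, to a fixed point):
  FOLLOW(D) = { $, ';' }
  FOLLOW(E) = { '*', ';' }

Taking the union: FOLLOW(A) = { $, '*', ';' }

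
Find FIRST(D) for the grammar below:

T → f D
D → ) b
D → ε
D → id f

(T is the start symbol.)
To compute FIRST(D), examine every production with D on the left-hand side, reading each right-hand side left to right until a non-nullable symbol is reached.

From D → ) b:
  - ')' is a terminal: add ')' and stop
From D → ε:
  - ε-production, so ε ∈ FIRST(D)
From D → id f:
  - id is a terminal: add 'id' and stop

Collecting: FIRST(D) = { ')', 'id', ε }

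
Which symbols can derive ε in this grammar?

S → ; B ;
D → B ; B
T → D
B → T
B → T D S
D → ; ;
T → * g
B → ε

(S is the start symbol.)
{ 'B' }

A non-terminal is nullable if it can derive ε (the empty string): either it has an ε-production, or it has a production whose right-hand side consists entirely of nullable non-terminals.

ε-productions: B → ε
So B is immediately nullable.
No further non-terminal can be added: every production for the remaining non-terminals contains a terminal or a non-nullable non-terminal.
Nullable = { 'B' }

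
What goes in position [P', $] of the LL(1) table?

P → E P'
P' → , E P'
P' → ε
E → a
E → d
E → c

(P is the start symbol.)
To find M[P', $], we find productions for P' where $ is in the predict set (PREDICT(N → α) = (FIRST(α) \ {ε}) ∪ (FOLLOW(N) if α ⇒* ε)).

Relevant sets:
  FOLLOW(P') = { $ }

P' → , E P': PREDICT = { ',' }
P' → ε: PREDICT = { $ }
  $ is in predict set, so this production goes in M[P', $]

M[P', $] = P' → ε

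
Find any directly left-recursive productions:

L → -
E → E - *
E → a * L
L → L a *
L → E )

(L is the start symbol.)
Yes, E, L are left-recursive

Direct left recursion occurs when N → N α for some non-terminal N (the right-hand side begins with the left-hand side itself).

L → -: starts with '-'
E → E - *: LEFT RECURSIVE (starts with E)
E → a * L: starts with a
L → L a *: LEFT RECURSIVE (starts with L)
L → E ): starts with E

The grammar has direct left recursion on: E, L.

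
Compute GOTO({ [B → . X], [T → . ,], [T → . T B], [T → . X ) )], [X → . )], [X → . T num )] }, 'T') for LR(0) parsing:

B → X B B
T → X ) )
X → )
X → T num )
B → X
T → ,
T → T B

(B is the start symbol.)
{ [B → . X B B], [B → . X], [T → . ,], [T → . T B], [T → . X ) )], [T → T . B], [X → . )], [X → . T num )], [X → T . num )] }

GOTO(I, 'T') = CLOSURE({ [A → αX.β] : [A → α.Xβ] ∈ I, X = 'T' })

Items with dot before 'T', with the dot advanced:
  [T → . T B] → [T → T . B]
  [X → . T num )] → [X → T . num )]
Closure of the advanced items:
  [T → T . B] has the dot before B: add [B → . X B B], [B → . X]
  [B → . X B B] has the dot before X: add [X → . )], [X → . T num )]
  [X → . T num )] has the dot before T: add [T → . X ) )], [T → . ,], [T → . T B]

GOTO = { [B → . X B B], [B → . X], [T → . ,], [T → . T B], [T → . X ) )], [T → T . B], [X → . )], [X → . T num )], [X → T . num )] }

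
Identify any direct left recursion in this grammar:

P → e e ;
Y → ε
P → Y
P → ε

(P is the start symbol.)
P → e e ;: starts with e
Y → ε: starts with ε
P → Y: starts with Y
P → ε: starts with ε

No direct left recursion found.

Answer: No direct left recursion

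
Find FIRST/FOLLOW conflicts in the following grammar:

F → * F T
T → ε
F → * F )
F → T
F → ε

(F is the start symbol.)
No FIRST/FOLLOW conflicts.

Nullable non-terminals: F, T.
FIRST sets used below: FIRST(T) = { ε }

F: nullable alternative(s) F → T, F → ε; FOLLOW(F) = { $, ')' }
  F → * F T: FIRST \ {ε} = { '*' } — disjoint from FOLLOW(F)
  F → * F ): FIRST \ {ε} = { '*' } — disjoint from FOLLOW(F)
  F → T: FIRST \ {ε} = { } — disjoint from FOLLOW(F)
  F → ε: FIRST \ {ε} = { } — disjoint from FOLLOW(F)
T has a nullable alternative but only one production, so nothing to check.

No FIRST/FOLLOW conflicts found.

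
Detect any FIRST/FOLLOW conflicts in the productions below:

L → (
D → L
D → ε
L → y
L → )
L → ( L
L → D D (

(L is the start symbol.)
Yes. D → L with FOLLOW(D) on { '(', ')', 'y' }

A FIRST/FOLLOW conflict occurs when a non-terminal N has a nullable alternative N → β (β ⇒* ε) and another alternative N → α with FIRST(α) ∩ FOLLOW(N) ≠ ∅: on such a lookahead the parser cannot decide between expanding α and letting N vanish via β.

Nullable non-terminals: D.
FIRST sets used below: FIRST(L) = { '(', ')', 'y' }

D: nullable alternative(s) D → ε; FOLLOW(D) = { '(', ')', 'y' }
  D → L: FIRST \ {ε} = { '(', ')', 'y' } — overlaps FOLLOW(D) on { '(', ')', 'y' }: CONFLICT
  D → ε: FIRST \ {ε} = { } — this is the only nullable alternative, skip

L has no nullable alternative, so no FIRST/FOLLOW check is needed there.

So the grammar has 1 FIRST/FOLLOW conflict (marked CONFLICT above).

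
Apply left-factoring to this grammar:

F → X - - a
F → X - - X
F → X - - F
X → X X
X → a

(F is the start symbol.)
Left-factoring transforms A → αβ₁ | αβ₂ into A → αA' and A' → β₁ | β₂
(α is the longest common prefix among the alternatives). Repeat until
no nonterminal has two alternatives with a common prefix.

Round 1: F has alternatives sharing prefix 'X - -'. Introduce F': F → X - - F'
  Add: F' → a
  Add: F' → X
  Add: F' → F

No remaining common prefixes — done.

Resulting grammar:
F → X - - F'
F' → a
F' → X
F' → F
X → X X
X → a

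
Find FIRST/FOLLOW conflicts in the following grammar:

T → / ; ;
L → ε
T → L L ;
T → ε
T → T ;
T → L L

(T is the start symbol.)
Yes. T → L L ';' with FOLLOW(T) on { ';' }; T → T ';' with FOLLOW(T) on { ';' }

A FIRST/FOLLOW conflict occurs when a non-terminal N has a nullable alternative N → β (β ⇒* ε) and another alternative N → α with FIRST(α) ∩ FOLLOW(N) ≠ ∅: on such a lookahead the parser cannot decide between expanding α and letting N vanish via β.

Nullable non-terminals: L, T.
FIRST sets used below: FIRST(L) = { ε }, FIRST(T) = { '/', ';', ε }
L has a nullable alternative but only one production, so nothing to check.

T: nullable alternative(s) T → ε, T → L L; FOLLOW(T) = { $, ';' }
  T → / ; ;: FIRST \ {ε} = { '/' } — disjoint from FOLLOW(T)
  T → L L ;: FIRST \ {ε} = { ';' } — overlaps FOLLOW(T) on { ';' }: CONFLICT
  T → ε: FIRST \ {ε} = { } — disjoint from FOLLOW(T)
  T → T ;: FIRST \ {ε} = { '/', ';' } — overlaps FOLLOW(T) on { ';' }: CONFLICT
  T → L L: FIRST \ {ε} = { } — disjoint from FOLLOW(T)

So the grammar has 2 FIRST/FOLLOW conflicts (marked CONFLICT above).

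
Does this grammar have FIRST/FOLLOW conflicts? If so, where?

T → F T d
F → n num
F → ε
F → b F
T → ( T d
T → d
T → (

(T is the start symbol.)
Yes. F → n num with FOLLOW(F) on { 'n' }; F → b F with FOLLOW(F) on { 'b' }

Nullable non-terminals: F.

F: nullable alternative(s) F → ε; FOLLOW(F) = { '(', 'b', 'd', 'n' }
  F → n num: FIRST \ {ε} = { 'n' } — overlaps FOLLOW(F) on { 'n' }: CONFLICT
  F → ε: FIRST \ {ε} = { } — this is the only nullable alternative, skip
  F → b F: FIRST \ {ε} = { 'b' } — overlaps FOLLOW(F) on { 'b' }: CONFLICT

T has no nullable alternative, so no FIRST/FOLLOW check is needed there.

So the grammar has 2 FIRST/FOLLOW conflicts (marked CONFLICT above).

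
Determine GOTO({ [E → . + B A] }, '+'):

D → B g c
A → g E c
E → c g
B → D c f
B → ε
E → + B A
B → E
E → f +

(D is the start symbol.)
GOTO(I, '+') = CLOSURE({ [A → αX.β] : [A → α.Xβ] ∈ I, X = '+' })

Items with dot before '+', with the dot advanced:
  [E → . + B A] → [E → + . B A]
Closure of the advanced items:
  [E → + . B A] has the dot before B: add [B → . D c f], [B → .], [B → . E]
  [B → . D c f] has the dot before D: add [D → . B g c]
  [B → . E] has the dot before E: add [E → . c g], [E → . + B A], [E → . f +]

GOTO = { [B → . D c f], [B → . E], [B → .], [D → . B g c], [E → + . B A], [E → . + B A], [E → . c g], [E → . f +] }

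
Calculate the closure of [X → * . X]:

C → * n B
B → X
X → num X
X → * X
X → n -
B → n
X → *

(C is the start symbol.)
To compute CLOSURE, for each item [A → α.Bβ] where B is a non-terminal, add [B → .γ] for all productions B → γ; repeat for the newly added items until nothing changes.

Start with: [X → * . X]
  [X → * . X] has the dot before X: add [X → . num X], [X → . * X], [X → . n -], [X → . *]
No further items can be added.

CLOSURE = { [X → * . X], [X → . * X], [X → . *], [X → . n -], [X → . num X] }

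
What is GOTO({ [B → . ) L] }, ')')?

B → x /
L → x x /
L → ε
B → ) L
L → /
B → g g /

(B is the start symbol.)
{ [B → ) . L], [L → . /], [L → . x x /], [L → .] }

GOTO(I, ')') = CLOSURE({ [A → αX.β] : [A → α.Xβ] ∈ I, X = ')' })

Items with dot before ')', with the dot advanced:
  [B → . ) L] → [B → ) . L]
Closure of the advanced items:
  [B → ) . L] has the dot before L: add [L → . x x /], [L → .], [L → . /]

GOTO = { [B → ) . L], [L → . /], [L → . x x /], [L → .] }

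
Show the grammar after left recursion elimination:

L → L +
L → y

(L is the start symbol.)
L is directly left-recursive. The standard transformation for
  A → A α₁ | ... | A α_m | β₁ | ... | β_n
is
  A  → β₁ A' | ... | β_n A'
  A' → α₁ A' | ... | α_m A' | ε

L → y becomes L → y L'
L → L + becomes L' → + L'
Add L' → ε

Resulting grammar:
L → y L'
L' → + L'
L' → ε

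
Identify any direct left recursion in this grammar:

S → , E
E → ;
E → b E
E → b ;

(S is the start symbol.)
Direct left recursion occurs when N → N α for some non-terminal N (the right-hand side begins with the left-hand side itself).

S → , E: starts with ','
E → ;: starts with ';'
E → b E: starts with b
E → b ;: starts with b

No direct left recursion found.

Answer: No direct left recursion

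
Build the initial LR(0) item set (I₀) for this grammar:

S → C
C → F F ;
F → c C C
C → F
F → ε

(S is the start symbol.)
First, augment the grammar with S' → S
I₀ = CLOSURE({ [S' → . S] }):
  [S' → . S] has the dot before S: add [S → . C]
  [S → . C] has the dot before C: add [C → . F F ;], [C → . F]
  [C → . F F ;] has the dot before F: add [F → . c C C], [F → .]
No further items can be added.

I₀ = { [C → . F F ;], [C → . F], [F → . c C C], [F → .], [S → . C], [S' → . S] }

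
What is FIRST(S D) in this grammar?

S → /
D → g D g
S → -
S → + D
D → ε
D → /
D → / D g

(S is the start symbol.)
FIRST sets of the non-terminals involved (from the grammar, by fixed-point iteration):
  FIRST(S) = { '+', '-', '/' }

To compute FIRST(S D), process the symbols left to right:
Symbol S is a non-terminal. Add FIRST(S) \ {ε} = { '+', '-', '/' }
S is not nullable (ε ∉ FIRST(S)), so stop here.
FIRST(S D) = { '+', '-', '/' }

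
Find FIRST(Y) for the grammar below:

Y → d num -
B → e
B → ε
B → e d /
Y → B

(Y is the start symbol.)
To compute FIRST(Y), examine every production with Y on the left-hand side, reading each right-hand side left to right until a non-nullable symbol is reached.

FIRST sets of the other non-terminals involved (by the same procedure, iterated to a fixed point):
  FIRST(B) = { 'e', ε }

From Y → d num -:
  - d is a terminal: add 'd' and stop
From Y → B:
  - B is a non-terminal: add FIRST(B) \ {ε} = { 'e' }
    B is nullable and nothing follows, so the whole right-hand side can vanish: ε ∈ FIRST(Y)

Collecting: FIRST(Y) = { 'd', 'e', ε }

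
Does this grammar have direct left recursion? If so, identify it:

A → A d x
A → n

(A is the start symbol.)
Direct left recursion occurs when N → N α for some non-terminal N (the right-hand side begins with the left-hand side itself).

A → A d x: LEFT RECURSIVE (starts with A)
A → n: starts with n

The grammar has direct left recursion on: A.

Answer: Yes, A is left-recursive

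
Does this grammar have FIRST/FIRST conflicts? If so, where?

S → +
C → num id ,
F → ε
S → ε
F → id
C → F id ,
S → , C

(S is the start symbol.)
No FIRST/FIRST conflicts.

FIRST sets of the non-terminals at (or reachable through a nullable prefix from) the front of some alternative:
  FIRST(F) = { 'id', ε }

Productions for S:
  S → +: FIRST = { '+' }
  S → ε: FIRST = { ε }
  S → , C: FIRST = { ',' }
Productions for C:
  C → num id ,: FIRST = { 'num' }
  C → F id ,: FIRST = { 'id' }
Productions for F:
  F → ε: FIRST = { ε }
  F → id: FIRST = { 'id' }

All alternatives of each non-terminal have pairwise disjoint FIRST sets.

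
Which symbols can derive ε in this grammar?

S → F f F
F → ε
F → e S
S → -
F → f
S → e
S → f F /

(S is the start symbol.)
ε-productions: F → ε
So F is immediately nullable.
No further non-terminal can be added: every production for the remaining non-terminals contains a terminal or a non-nullable non-terminal.
Nullable = { 'F' }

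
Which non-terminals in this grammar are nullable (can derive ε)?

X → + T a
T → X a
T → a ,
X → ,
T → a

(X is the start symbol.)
A non-terminal is nullable if it can derive ε (the empty string): either it has an ε-production, or it has a production whose right-hand side consists entirely of nullable non-terminals.

There are no ε-productions, so no non-terminal can derive ε.
No non-terminals are nullable.

Answer: None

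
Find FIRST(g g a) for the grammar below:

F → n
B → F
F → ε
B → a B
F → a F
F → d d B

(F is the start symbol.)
To compute FIRST(g g a), process the symbols left to right:
Symbol g is a terminal. Add 'g' and stop.
FIRST(g g a) = { 'g' }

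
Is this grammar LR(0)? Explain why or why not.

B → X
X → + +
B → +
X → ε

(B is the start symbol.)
A grammar is LR(0) if no state in the canonical LR(0) collection has:
  - both a shift item (dot before a terminal) and a complete item (shift-reduce conflict), or
  - two or more complete items (reduce-reduce conflict; the accept item [B' → B .] counts as a complete item here).

Augment with B' → B and build the canonical LR(0) collection (I0 = CLOSURE({[B' → . B]}), then GOTO on every symbol after a dot until no new states appear). It has 5 states:
  I0: { [B → . +], [B → . X], [B' → . B], [X → . + +], [X → .] }  — shift, reduce
  I1: { [B → + .], [X → + . +] }  — shift, reduce
  I2: { [B' → B .] }  — accept
  I3: { [B → X .] }  — reduce
  I4: { [X → + + .] }  — reduce

Conflict in state I0:
  Shift-reduce conflict between [X → .] and [B → . +]
So the grammar is NOT LR(0).

Answer: No. Shift-reduce conflict between [X → .] and [B → . +]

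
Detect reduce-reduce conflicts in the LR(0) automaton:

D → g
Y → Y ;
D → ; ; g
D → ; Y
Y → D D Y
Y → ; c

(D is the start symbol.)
Yes — I12: [D → ; ; g .] vs [D → g .]

A reduce-reduce conflict occurs when an LR(0) state has two complete items [A → α .] and [B → β .] — both call for a reduction, and with no lookahead the parser cannot choose between them.

Augment with D' → D and build the canonical LR(0) collection (I0 = CLOSURE({[D' → . D]}), then GOTO on every symbol after a dot until no new states appear). It has 13 states:
  I0: { [D → . ; ; g], [D → . ; Y], [D → . g], [D' → . D] }  — shift
  I1: { [D → . ; ; g], [D → . ; Y], [D → . g], [D → ; . ; g], [D → ; . Y], [Y → . ; c], [Y → . D D Y], [Y → . Y ;] }  — shift
  I2: { [D' → D .] }  — accept
  I3: { [D → g .] }  — reduce
  I4: { [D → . ; ; g], [D → . ; Y], [D → . g], [D → ; . ; g], [D → ; . Y], [D → ; ; . g], [Y → . ; c], [Y → . D D Y], [Y → . Y ;], [Y → ; . c] }  — shift
  I5: { [D → . ; ; g], [D → . ; Y], [D → . g], [Y → D . D Y] }  — shift
  I6: { [D → ; Y .], [Y → Y . ;] }  — shift, reduce
  I7: { [Y → Y ; .] }  — reduce
  I8: { [D → . ; ; g], [D → . ; Y], [D → . g], [Y → . ; c], [Y → . D D Y], [Y → . Y ;], [Y → D D . Y] }  — shift
  I9: { [D → . ; ; g], [D → . ; Y], [D → . g], [D → ; . ; g], [D → ; . Y], [Y → . ; c], [Y → . D D Y], [Y → . Y ;], [Y → ; . c] }  — shift
  I10: { [Y → D D Y .], [Y → Y . ;] }  — shift, reduce
  I11: { [Y → ; c .] }  — reduce
  I12: { [D → ; ; g .], [D → g .] }  — 2 reduces

I12 contains complete items [D → ; ; g .], [D → g .] — reduce-reduce conflict.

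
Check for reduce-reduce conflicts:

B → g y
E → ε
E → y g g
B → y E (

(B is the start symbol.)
Augment with B' → B and build the canonical LR(0) collection (I0 = CLOSURE({[B' → . B]}), then GOTO on every symbol after a dot until no new states appear). It has 10 states:
  I0: { [B → . g y], [B → . y E (], [B' → . B] }  — shift
  I1: { [B' → B .] }  — accept
  I2: { [B → g . y] }  — shift
  I3: { [B → y . E (], [E → . y g g], [E → .] }  — shift, reduce
  I4: { [B → y E . (] }  — shift
  I5: { [E → y . g g] }  — shift
  I6: { [E → y g . g] }  — shift
  I7: { [E → y g g .] }  — reduce
  I8: { [B → y E ( .] }  — reduce
  I9: { [B → g y .] }  — reduce

No state contains more than one complete item.

Answer: No reduce-reduce conflicts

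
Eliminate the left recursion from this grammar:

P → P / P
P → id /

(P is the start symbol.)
P → id / P'
P' → / P P'
P' → ε

P is directly left-recursive. The standard transformation for
  A → A α₁ | ... | A α_m | β₁ | ... | β_n
is
  A  → β₁ A' | ... | β_n A'
  A' → α₁ A' | ... | α_m A' | ε

P → id / becomes P → id / P'
P → P / P becomes P' → / P P'
Add P' → ε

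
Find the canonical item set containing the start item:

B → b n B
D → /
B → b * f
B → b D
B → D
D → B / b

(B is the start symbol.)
{ [B → . D], [B → . b * f], [B → . b D], [B → . b n B], [B' → . B], [D → . /], [D → . B / b] }

First, augment the grammar with B' → B
I₀ = CLOSURE({ [B' → . B] }):
  [B' → . B] has the dot before B: add [B → . b n B], [B → . b * f], [B → . b D], [B → . D]
  [B → . D] has the dot before D: add [D → . /], [D → . B / b]
No further items can be added.

I₀ = { [B → . D], [B → . b * f], [B → . b D], [B → . b n B], [B' → . B], [D → . /], [D → . B / b] }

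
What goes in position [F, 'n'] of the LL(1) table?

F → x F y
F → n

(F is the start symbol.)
F → n

To find M[F, 'n'], we find productions for F where 'n' is in the predict set (PREDICT(N → α) = (FIRST(α) \ {ε}) ∪ (FOLLOW(N) if α ⇒* ε)).

F → x F y: PREDICT = { 'x' }
F → n: PREDICT = { 'n' }
  'n' is in predict set, so this production goes in M[F, 'n']

M[F, 'n'] = F → n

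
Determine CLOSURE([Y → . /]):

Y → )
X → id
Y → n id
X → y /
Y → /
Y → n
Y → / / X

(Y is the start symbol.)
Start with: [Y → . /]
The dot precedes the terminal '/', so nothing is added.

CLOSURE = { [Y → . /] }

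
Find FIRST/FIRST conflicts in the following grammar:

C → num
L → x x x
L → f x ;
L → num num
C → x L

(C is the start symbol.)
A FIRST/FIRST conflict occurs when two productions N → α and N → β for the same non-terminal have FIRST(α) ∩ FIRST(β) ≠ ∅ (with ε ∈ FIRST of a nullable right-hand side, so two nullable alternatives also conflict).

Productions for C:
  C → num: FIRST = { 'num' }
  C → x L: FIRST = { 'x' }
Productions for L:
  L → x x x: FIRST = { 'x' }
  L → f x ;: FIRST = { 'f' }
  L → num num: FIRST = { 'num' }

All alternatives of each non-terminal have pairwise disjoint FIRST sets.

Answer: No FIRST/FIRST conflicts.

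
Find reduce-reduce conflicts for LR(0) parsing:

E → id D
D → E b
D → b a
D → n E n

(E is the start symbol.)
No reduce-reduce conflicts

A reduce-reduce conflict occurs when an LR(0) state has two complete items [A → α .] and [B → β .] — both call for a reduction, and with no lookahead the parser cannot choose between them.

Augment with E' → E and build the canonical LR(0) collection (I0 = CLOSURE({[E' → . E]}), then GOTO on every symbol after a dot until no new states appear). It has 11 states:
  I0: { [E → . id D], [E' → . E] }  — shift
  I1: { [E' → E .] }  — accept
  I2: { [D → . E b], [D → . b a], [D → . n E n], [E → . id D], [E → id . D] }  — shift
  I3: { [E → id D .] }  — reduce
  I4: { [D → E . b] }  — shift
  I5: { [D → b . a] }  — shift
  I6: { [D → n . E n], [E → . id D] }  — shift
  I7: { [D → n E . n] }  — shift
  I8: { [D → n E n .] }  — reduce
  I9: { [D → b a .] }  — reduce
  I10: { [D → E b .] }  — reduce

No state contains more than one complete item.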